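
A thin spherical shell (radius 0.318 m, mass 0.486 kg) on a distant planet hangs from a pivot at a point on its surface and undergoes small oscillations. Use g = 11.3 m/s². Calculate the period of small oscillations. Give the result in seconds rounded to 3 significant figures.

1.36 s

I_cm = (2/3)mr² = 0.03276 kg·m². The pivot is at distance d = 0.318 m from the centre of mass.
By the parallel-axis theorem, I = I_cm + md² = 0.03276 + 0.04915 = 0.08191 kg·m².
T = 2π√(I/(mgd)) = 2π√(0.08191/(0.486 × 11.3 × 0.318)) = 1.36 s.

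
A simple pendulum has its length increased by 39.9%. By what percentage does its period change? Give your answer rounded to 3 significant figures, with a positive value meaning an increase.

18.3%

T ∝ √L, so T'/T = √(1.399) = 1.183.
Percentage change in T = (1.183 − 1) × 100% = 18.3%.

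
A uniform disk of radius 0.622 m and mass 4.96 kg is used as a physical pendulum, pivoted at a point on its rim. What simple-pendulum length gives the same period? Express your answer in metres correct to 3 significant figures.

The equivalent simple-pendulum length is L_eq = I/(md), where I is about the pivot and d = 0.6220 m.
I_cm = ½mR² = 0.9595 kg·m², so I = I_cm + md² = 0.9595 + 1.919 = 2.878 kg·m².
L_eq = 2.878/(4.96 × 0.6220) = 0.933 m.

0.933 m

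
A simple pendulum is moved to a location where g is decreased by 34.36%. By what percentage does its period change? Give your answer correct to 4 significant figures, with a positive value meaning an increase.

T ∝ 1/√g, so T'/T = 1/√(0.65640) = 1.2343.
Percentage change in T = (1.2343 − 1) × 100% = 23.43%.

23.43%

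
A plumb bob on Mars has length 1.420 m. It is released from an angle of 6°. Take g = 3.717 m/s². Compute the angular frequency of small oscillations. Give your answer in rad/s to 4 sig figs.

1.618 rad/s

ω = √(g/L) = √(3.717/1.420) = 1.618 rad/s.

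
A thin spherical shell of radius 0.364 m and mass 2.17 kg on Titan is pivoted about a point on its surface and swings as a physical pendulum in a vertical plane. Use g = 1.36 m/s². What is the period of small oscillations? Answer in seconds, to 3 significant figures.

4.20 s

I_cm = (2/3)mr² = 0.1917 kg·m². The pivot is at distance d = 0.364 m from the centre of mass.
By the parallel-axis theorem, I = I_cm + md² = 0.1917 + 0.2875 = 0.4792 kg·m².
T = 2π√(I/(mgd)) = 2π√(0.4792/(2.17 × 1.36 × 0.364)) = 4.20 s.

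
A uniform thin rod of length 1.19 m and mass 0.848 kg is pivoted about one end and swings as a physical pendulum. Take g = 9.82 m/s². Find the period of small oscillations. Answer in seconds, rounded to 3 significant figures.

1.79 s

For a physical pendulum T = 2π√(I/(mgd)), with d = 0.5950 m from pivot to centre of mass.
I_cm = mL²/12 = 0.848 × 1.19²/12 = 0.1001 kg·m²; I = I_cm + md² = 0.1001 + 0.848 × 0.5950² = 0.4003 kg·m².
T = 2π√(0.4003/(0.848 × 9.82 × 0.5950)) = 1.79 s.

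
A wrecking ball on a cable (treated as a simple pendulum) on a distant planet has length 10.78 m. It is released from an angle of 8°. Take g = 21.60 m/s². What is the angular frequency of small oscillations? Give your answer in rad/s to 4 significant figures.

1.416 rad/s

ω = √(g/L) = √(21.60/10.78) = 1.416 rad/s.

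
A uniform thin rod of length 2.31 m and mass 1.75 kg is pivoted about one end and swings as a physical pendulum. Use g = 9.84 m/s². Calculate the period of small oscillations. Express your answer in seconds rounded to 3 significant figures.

2.49 s

For a physical pendulum T = 2π√(I/(mgd)), with d = 1.155 m from pivot to centre of mass.
I_cm = mL²/12 = 1.75 × 2.31²/12 = 0.7782 kg·m²; I = I_cm + md² = 0.7782 + 1.75 × 1.155² = 3.113 kg·m².
T = 2π√(3.113/(1.75 × 9.84 × 1.155)) = 2.49 s.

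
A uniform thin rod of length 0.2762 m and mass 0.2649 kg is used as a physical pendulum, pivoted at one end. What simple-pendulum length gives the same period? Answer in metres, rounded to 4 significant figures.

0.1841 m

The equivalent simple-pendulum length is L_eq = I/(md), where I is about the pivot and d = 0.13810 m.
I_cm = (1/12)mL² = 0.0016840 kg·m², so I = I_cm + md² = 0.0016840 + 0.0050521 = 0.0067361 kg·m².
L_eq = 0.0067361/(0.2649 × 0.13810) = 0.1841 m.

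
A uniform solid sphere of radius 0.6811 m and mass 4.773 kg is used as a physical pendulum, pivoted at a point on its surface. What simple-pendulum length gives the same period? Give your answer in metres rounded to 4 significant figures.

0.9535 m

The equivalent simple-pendulum length is L_eq = I/(md), where I is about the pivot and d = 0.68110 m.
I_cm = (2/5)mR² = 0.88567 kg·m², so I = I_cm + md² = 0.88567 + 2.2142 = 3.0999 kg·m².
L_eq = 3.0999/(4.773 × 0.68110) = 0.9535 m.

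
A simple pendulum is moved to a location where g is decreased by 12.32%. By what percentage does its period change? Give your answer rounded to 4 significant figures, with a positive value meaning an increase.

T ∝ 1/√g, so T'/T = 1/√(0.87680) = 1.0679.
Percentage change in T = (1.0679 − 1) × 100% = 6.795%.

6.795%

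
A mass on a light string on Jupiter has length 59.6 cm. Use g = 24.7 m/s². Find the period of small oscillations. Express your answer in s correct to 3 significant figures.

0.976 s

T = 2π√(L/g) = 2π√(0.596/24.7) = 2π × 0.1553 = 0.976 s.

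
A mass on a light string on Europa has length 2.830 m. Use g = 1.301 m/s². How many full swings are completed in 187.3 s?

20

T = 2π√(L/g) = 2π√(2.830/1.301) = 9.2669 s.
Number of complete oscillations = ⌊187.3/9.2669⌋ = ⌊20.212⌋ = 20.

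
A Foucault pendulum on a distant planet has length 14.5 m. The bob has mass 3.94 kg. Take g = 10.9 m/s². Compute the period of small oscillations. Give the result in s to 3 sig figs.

T = 2π√(L/g) = 2π√(14.5/10.9) = 2π × 1.153 = 7.25 s.

7.25 s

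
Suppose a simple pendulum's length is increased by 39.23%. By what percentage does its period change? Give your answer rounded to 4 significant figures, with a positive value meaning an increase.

18.00%

T ∝ √L, so T'/T = √(1.3923) = 1.1800.
Percentage change in T = (1.1800 − 1) × 100% = 18.00%.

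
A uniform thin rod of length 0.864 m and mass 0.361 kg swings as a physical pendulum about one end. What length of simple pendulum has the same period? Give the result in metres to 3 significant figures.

0.576 m

The equivalent simple-pendulum length is L_eq = I/(md), where I is about the pivot and d = 0.4320 m.
I_cm = (1/12)mL² = 0.02246 kg·m², so I = I_cm + md² = 0.02246 + 0.06737 = 0.08983 kg·m².
L_eq = 0.08983/(0.361 × 0.4320) = 0.576 m.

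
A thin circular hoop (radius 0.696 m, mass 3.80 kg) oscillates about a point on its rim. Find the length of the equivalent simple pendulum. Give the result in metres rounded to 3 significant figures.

The equivalent simple-pendulum length is L_eq = I/(md), where I is about the pivot and d = 0.6960 m.
I_cm = mR² = 1.841 kg·m², so I = I_cm + md² = 1.841 + 1.841 = 3.682 kg·m².
L_eq = 3.682/(3.80 × 0.6960) = 1.39 m.

1.39 m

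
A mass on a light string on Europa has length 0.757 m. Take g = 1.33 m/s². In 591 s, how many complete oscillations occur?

124

T = 2π√(L/g) = 2π√(0.757/1.33) = 4.740 s.
Number of complete oscillations = ⌊591/4.740⌋ = ⌊124.7⌋ = 124.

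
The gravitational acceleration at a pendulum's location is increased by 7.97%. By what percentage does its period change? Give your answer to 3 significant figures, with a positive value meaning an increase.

T ∝ 1/√g, so T'/T = 1/√(1.080) = 0.9624.
Percentage change in T = (0.9624 − 1) × 100% = -3.76%.

-3.76%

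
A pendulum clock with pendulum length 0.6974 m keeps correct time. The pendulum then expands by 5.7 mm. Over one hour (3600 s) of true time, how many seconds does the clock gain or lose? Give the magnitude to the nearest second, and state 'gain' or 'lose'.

T ∝ √L, so T'/T = √(0.70310/0.6974) = 1.00408.
In 3600 s of true time the clock registers 3600/1.00408 = 3585.4 s, so it loses 15 s.

lose 15 s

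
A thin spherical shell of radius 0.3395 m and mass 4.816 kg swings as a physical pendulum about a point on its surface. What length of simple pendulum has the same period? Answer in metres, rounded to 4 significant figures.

The equivalent simple-pendulum length is L_eq = I/(md), where I is about the pivot and d = 0.33950 m.
I_cm = (2/3)mR² = 0.37006 kg·m², so I = I_cm + md² = 0.37006 + 0.55509 = 0.92516 kg·m².
L_eq = 0.92516/(4.816 × 0.33950) = 0.5658 m.

0.5658 m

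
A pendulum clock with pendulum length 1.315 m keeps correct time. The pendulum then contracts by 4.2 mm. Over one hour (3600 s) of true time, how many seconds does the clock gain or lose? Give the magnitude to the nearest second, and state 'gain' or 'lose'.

gain 6 s

T ∝ √L, so T'/T = √(1.31080/1.315) = 0.998402.
In 3600 s of true time the clock registers 3600/0.998402 = 3605.8 s, so it gains 6 s.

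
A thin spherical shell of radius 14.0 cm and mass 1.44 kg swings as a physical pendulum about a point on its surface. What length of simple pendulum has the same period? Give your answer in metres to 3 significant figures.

The equivalent simple-pendulum length is L_eq = I/(md), where I is about the pivot and d = 0.1400 m.
I_cm = (2/3)mR² = 0.01882 kg·m², so I = I_cm + md² = 0.01882 + 0.02822 = 0.04704 kg·m².
L_eq = 0.04704/(1.44 × 0.1400) = 0.233 m.

0.233 m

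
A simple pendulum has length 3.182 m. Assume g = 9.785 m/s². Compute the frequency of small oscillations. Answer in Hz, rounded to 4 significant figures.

0.2791 Hz

T = 2π√(L/g) = 2π√(3.182/9.785) = 3.5830 s, so f = 1/T = 0.2791 Hz.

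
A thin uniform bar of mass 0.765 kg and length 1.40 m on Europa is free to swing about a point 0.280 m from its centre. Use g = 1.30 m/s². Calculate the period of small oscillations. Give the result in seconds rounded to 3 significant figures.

For a physical pendulum T = 2π√(I/(mgd)), with d = 0.2800 m from pivot to centre of mass.
I_cm = mL²/12 = 0.765 × 1.40²/12 = 0.1249 kg·m²; I = I_cm + md² = 0.1249 + 0.765 × 0.2800² = 0.1849 kg·m².
T = 2π√(0.1849/(0.765 × 1.30 × 0.2800)) = 5.12 s.

5.12 s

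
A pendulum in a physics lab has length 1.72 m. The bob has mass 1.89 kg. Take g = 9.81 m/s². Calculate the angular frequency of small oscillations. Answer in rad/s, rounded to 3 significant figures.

2.39 rad/s

ω = √(g/L) = √(9.81/1.72) = 2.39 rad/s.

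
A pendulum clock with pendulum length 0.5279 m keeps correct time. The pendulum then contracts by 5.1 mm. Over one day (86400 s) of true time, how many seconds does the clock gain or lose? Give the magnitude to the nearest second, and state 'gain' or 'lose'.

T ∝ √L, so T'/T = √(0.52280/0.5279) = 0.995158.
In 86400 s of true time the clock registers 86400/0.995158 = 86820.4 s, so it gains 420 s.

gain 420 s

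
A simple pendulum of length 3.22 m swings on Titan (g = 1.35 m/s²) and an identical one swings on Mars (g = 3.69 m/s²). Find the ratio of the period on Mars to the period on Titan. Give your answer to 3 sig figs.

0.605

T ∝ 1/√g, so T₂/T₁ = √(g₁/g₂) = √(1.35/3.69) = 0.605.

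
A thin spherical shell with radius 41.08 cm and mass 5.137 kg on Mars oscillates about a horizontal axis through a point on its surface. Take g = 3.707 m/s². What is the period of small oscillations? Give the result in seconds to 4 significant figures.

I_cm = (2/3)mr² = 0.57794 kg·m². The pivot is at distance d = 0.4108 m from the centre of mass.
By the parallel-axis theorem, I = I_cm + md² = 0.57794 + 0.86690 = 1.4448 kg·m².
T = 2π√(I/(mgd)) = 2π√(1.4448/(5.137 × 3.707 × 0.4108)) = 2.700 s.

2.700 s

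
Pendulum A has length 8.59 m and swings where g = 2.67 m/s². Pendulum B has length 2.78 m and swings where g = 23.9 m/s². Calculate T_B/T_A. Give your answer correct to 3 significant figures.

0.190

T = 2π√(L/g), so T_B/T_A = √((L_B/g_B)/(L_A/g_A)) = √((2.78/23.9)/(8.59/2.67)) = 0.190.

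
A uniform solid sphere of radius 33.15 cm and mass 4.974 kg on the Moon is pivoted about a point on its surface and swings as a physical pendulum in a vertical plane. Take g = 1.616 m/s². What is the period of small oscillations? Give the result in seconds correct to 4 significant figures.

I_cm = (2/5)mr² = 0.21864 kg·m². The pivot is at distance d = 0.3315 m from the centre of mass.
By the parallel-axis theorem, I = I_cm + md² = 0.21864 + 0.54660 = 0.76525 kg·m².
T = 2π√(I/(mgd)) = 2π√(0.76525/(4.974 × 1.616 × 0.3315)) = 3.367 s.

3.367 s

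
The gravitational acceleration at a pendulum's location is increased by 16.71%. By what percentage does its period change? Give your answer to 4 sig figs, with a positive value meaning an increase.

-7.435%

T ∝ 1/√g, so T'/T = 1/√(1.1671) = 0.92565.
Percentage change in T = (0.92565 − 1) × 100% = -7.435%.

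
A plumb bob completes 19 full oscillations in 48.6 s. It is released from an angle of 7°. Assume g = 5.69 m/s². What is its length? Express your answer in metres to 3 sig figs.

0.943 m

T = 48.6/19 = 2.558 s.
From T = 2π√(L/g), L = gT²/(4π²) = 5.69 × 2.558²/(4π²) = 0.943 m.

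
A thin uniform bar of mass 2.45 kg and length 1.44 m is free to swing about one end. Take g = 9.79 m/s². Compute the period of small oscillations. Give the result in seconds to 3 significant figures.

1.97 s

For a physical pendulum T = 2π√(I/(mgd)), with d = 0.7200 m from pivot to centre of mass.
I_cm = mL²/12 = 2.45 × 1.44²/12 = 0.4234 kg·m²; I = I_cm + md² = 0.4234 + 2.45 × 0.7200² = 1.693 kg·m².
T = 2π√(1.693/(2.45 × 9.79 × 0.7200)) = 1.97 s.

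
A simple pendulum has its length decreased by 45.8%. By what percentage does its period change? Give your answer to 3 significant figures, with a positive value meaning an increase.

T ∝ √L, so T'/T = √(0.5420) = 0.7362.
Percentage change in T = (0.7362 − 1) × 100% = -26.4%.

-26.4%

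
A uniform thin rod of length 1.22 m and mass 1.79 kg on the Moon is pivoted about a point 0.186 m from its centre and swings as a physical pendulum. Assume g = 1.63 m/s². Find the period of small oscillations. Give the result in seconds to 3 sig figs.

For a physical pendulum T = 2π√(I/(mgd)), with d = 0.1860 m from pivot to centre of mass.
I_cm = mL²/12 = 1.79 × 1.22²/12 = 0.2220 kg·m²; I = I_cm + md² = 0.2220 + 1.79 × 0.1860² = 0.2839 kg·m².
T = 2π√(0.2839/(1.79 × 1.63 × 0.1860)) = 4.54 s.

4.54 s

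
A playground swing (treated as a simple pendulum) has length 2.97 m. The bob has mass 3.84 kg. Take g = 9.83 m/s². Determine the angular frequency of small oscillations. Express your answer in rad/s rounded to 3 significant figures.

ω = √(g/L) = √(9.83/2.97) = 1.82 rad/s.

1.82 rad/s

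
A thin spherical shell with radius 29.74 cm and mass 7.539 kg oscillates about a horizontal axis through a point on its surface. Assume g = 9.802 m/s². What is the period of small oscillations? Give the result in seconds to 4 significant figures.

1.413 s

I_cm = (2/3)mr² = 0.44453 kg·m². The pivot is at distance d = 0.2974 m from the centre of mass.
By the parallel-axis theorem, I = I_cm + md² = 0.44453 + 0.66680 = 1.1113 kg·m².
T = 2π√(I/(mgd)) = 2π√(1.1113/(7.539 × 9.802 × 0.2974)) = 1.413 s.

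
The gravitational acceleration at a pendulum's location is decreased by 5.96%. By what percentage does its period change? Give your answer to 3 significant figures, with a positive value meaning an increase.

T ∝ 1/√g, so T'/T = 1/√(0.9404) = 1.031.
Percentage change in T = (1.031 − 1) × 100% = 3.12%.

3.12%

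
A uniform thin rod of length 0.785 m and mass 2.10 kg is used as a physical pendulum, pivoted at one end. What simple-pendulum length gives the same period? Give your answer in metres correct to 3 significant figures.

The equivalent simple-pendulum length is L_eq = I/(md), where I is about the pivot and d = 0.3925 m.
I_cm = (1/12)mL² = 0.1078 kg·m², so I = I_cm + md² = 0.1078 + 0.3235 = 0.4314 kg·m².
L_eq = 0.4314/(2.10 × 0.3925) = 0.523 m.

0.523 m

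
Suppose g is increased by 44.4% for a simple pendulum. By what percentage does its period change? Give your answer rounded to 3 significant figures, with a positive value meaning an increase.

T ∝ 1/√g, so T'/T = 1/√(1.444) = 0.8322.
Percentage change in T = (0.8322 − 1) × 100% = -16.8%.

-16.8%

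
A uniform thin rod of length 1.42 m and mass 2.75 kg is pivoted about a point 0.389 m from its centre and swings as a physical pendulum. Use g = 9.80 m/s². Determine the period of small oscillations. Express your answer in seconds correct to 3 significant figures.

For a physical pendulum T = 2π√(I/(mgd)), with d = 0.3890 m from pivot to centre of mass.
I_cm = mL²/12 = 2.75 × 1.42²/12 = 0.4621 kg·m²; I = I_cm + md² = 0.4621 + 2.75 × 0.3890² = 0.8782 kg·m².
T = 2π√(0.8782/(2.75 × 9.80 × 0.3890)) = 1.82 s.

1.82 s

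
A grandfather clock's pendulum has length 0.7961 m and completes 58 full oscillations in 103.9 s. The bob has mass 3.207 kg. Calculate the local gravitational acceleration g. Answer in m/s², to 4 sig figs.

T = 103.9/58 = 1.7914 s.
From T = 2π√(L/g), g = 4π²L/T² = 4π² × 0.7961/1.7914² = 9.794 m/s².

9.794 m/s²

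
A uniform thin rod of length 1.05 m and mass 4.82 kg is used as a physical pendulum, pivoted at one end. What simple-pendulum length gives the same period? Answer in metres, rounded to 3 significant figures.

The equivalent simple-pendulum length is L_eq = I/(md), where I is about the pivot and d = 0.5250 m.
I_cm = (1/12)mL² = 0.4428 kg·m², so I = I_cm + md² = 0.4428 + 1.329 = 1.771 kg·m².
L_eq = 1.771/(4.82 × 0.5250) = 0.700 m.

0.700 m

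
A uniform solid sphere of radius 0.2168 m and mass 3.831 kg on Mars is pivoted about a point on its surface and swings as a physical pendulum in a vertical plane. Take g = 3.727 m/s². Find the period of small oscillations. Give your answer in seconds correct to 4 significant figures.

1.793 s

I_cm = (2/5)mr² = 0.072026 kg·m². The pivot is at distance d = 0.2168 m from the centre of mass.
By the parallel-axis theorem, I = I_cm + md² = 0.072026 + 0.18007 = 0.25209 kg·m².
T = 2π√(I/(mgd)) = 2π√(0.25209/(3.831 × 3.727 × 0.2168)) = 1.793 s.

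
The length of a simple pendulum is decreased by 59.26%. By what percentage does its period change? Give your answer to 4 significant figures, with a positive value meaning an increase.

-36.17%

T ∝ √L, so T'/T = √(0.40740) = 0.63828.
Percentage change in T = (0.63828 − 1) × 100% = -36.17%.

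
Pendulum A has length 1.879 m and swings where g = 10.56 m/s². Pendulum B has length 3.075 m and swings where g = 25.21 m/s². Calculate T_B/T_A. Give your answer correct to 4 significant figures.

0.8280

T = 2π√(L/g), so T_B/T_A = √((L_B/g_B)/(L_A/g_A)) = √((3.075/25.21)/(1.879/10.56)) = 0.8280.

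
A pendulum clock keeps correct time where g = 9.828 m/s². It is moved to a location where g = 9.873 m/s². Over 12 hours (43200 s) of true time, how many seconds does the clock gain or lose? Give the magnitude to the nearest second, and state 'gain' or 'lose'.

gain 99 s

The clock's period scales as T ∝ 1/√g, so T'/T = √(9.828/9.873) = 0.997718.
In 43200 s of true time the clock registers 43200/0.997718 = 43298.8 s, so it gains 99 s.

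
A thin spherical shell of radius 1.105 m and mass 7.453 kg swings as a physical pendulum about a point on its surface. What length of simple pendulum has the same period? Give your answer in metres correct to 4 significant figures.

1.842 m

The equivalent simple-pendulum length is L_eq = I/(md), where I is about the pivot and d = 1.1050 m.
I_cm = (2/3)mR² = 6.0669 kg·m², so I = I_cm + md² = 6.0669 + 9.1003 = 15.167 kg·m².
L_eq = 15.167/(7.453 × 1.1050) = 1.842 m.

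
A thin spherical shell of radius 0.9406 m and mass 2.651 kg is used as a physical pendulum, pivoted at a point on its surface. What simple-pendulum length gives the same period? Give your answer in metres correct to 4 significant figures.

1.568 m

The equivalent simple-pendulum length is L_eq = I/(md), where I is about the pivot and d = 0.94060 m.
I_cm = (2/3)mR² = 1.5636 kg·m², so I = I_cm + md² = 1.5636 + 2.3454 = 3.9090 kg·m².
L_eq = 3.9090/(2.651 × 0.94060) = 1.568 m.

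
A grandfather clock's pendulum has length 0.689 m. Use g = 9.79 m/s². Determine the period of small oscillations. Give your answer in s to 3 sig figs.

T = 2π√(L/g) = 2π√(0.689/9.79) = 2π × 0.2653 = 1.67 s.

1.67 s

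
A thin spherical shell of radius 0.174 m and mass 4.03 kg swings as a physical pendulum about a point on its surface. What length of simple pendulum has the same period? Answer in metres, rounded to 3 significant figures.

0.290 m

The equivalent simple-pendulum length is L_eq = I/(md), where I is about the pivot and d = 0.1740 m.
I_cm = (2/3)mR² = 0.08134 kg·m², so I = I_cm + md² = 0.08134 + 0.1220 = 0.2034 kg·m².
L_eq = 0.2034/(4.03 × 0.1740) = 0.290 m.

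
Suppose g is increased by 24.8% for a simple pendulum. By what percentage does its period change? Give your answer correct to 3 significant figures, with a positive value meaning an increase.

-10.5%

T ∝ 1/√g, so T'/T = 1/√(1.248) = 0.8951.
Percentage change in T = (0.8951 − 1) × 100% = -10.5%.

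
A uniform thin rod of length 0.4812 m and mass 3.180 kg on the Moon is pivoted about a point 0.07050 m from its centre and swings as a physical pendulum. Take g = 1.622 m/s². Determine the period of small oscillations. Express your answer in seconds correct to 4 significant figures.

2.894 s

For a physical pendulum T = 2π√(I/(mgd)), with d = 0.070500 m from pivot to centre of mass.
I_cm = mL²/12 = 3.180 × 0.4812²/12 = 0.061362 kg·m²; I = I_cm + md² = 0.061362 + 3.180 × 0.070500² = 0.077167 kg·m².
T = 2π√(0.077167/(3.180 × 1.622 × 0.070500)) = 2.894 s.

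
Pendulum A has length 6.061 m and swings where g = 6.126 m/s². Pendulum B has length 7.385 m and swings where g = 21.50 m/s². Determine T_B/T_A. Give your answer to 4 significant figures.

T = 2π√(L/g), so T_B/T_A = √((L_B/g_B)/(L_A/g_A)) = √((7.385/21.50)/(6.061/6.126)) = 0.5892.

0.5892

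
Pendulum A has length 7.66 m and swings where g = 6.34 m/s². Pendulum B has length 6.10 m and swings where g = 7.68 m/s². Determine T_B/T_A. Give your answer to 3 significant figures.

0.811

T = 2π√(L/g), so T_B/T_A = √((L_B/g_B)/(L_A/g_A)) = √((6.10/7.68)/(7.66/6.34)) = 0.811.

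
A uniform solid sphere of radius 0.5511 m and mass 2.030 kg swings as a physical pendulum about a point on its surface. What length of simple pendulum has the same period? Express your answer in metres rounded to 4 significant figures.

The equivalent simple-pendulum length is L_eq = I/(md), where I is about the pivot and d = 0.55110 m.
I_cm = (2/5)mR² = 0.24661 kg·m², so I = I_cm + md² = 0.24661 + 0.61653 = 0.86315 kg·m².
L_eq = 0.86315/(2.030 × 0.55110) = 0.7715 m.

0.7715 m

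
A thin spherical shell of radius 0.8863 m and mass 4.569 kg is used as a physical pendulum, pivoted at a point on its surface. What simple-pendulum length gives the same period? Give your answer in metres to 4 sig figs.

The equivalent simple-pendulum length is L_eq = I/(md), where I is about the pivot and d = 0.88630 m.
I_cm = (2/3)mR² = 2.3927 kg·m², so I = I_cm + md² = 2.3927 + 3.5891 = 5.9818 kg·m².
L_eq = 5.9818/(4.569 × 0.88630) = 1.477 m.

1.477 m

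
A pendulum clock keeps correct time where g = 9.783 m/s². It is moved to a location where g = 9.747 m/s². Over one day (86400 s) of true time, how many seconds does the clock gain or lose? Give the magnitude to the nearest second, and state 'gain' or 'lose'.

lose 159 s

The clock's period scales as T ∝ 1/√g, so T'/T = √(9.783/9.747) = 1.00185.
In 86400 s of true time the clock registers 86400/1.00185 = 86240.9 s, so it loses 159 s.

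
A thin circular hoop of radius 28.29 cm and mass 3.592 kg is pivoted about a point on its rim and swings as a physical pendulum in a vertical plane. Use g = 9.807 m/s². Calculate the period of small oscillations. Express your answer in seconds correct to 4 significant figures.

I_cm = mr² = 0.28748 kg·m². The pivot is at distance d = 0.2829 m from the centre of mass.
By the parallel-axis theorem, I = I_cm + md² = 0.28748 + 0.28748 = 0.57495 kg·m².
T = 2π√(I/(mgd)) = 2π√(0.57495/(3.592 × 9.807 × 0.2829)) = 1.509 s.

1.509 s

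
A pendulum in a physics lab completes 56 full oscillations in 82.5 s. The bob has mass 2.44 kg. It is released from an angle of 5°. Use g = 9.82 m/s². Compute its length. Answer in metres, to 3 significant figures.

T = 82.5/56 = 1.473 s.
From T = 2π√(L/g), L = gT²/(4π²) = 9.82 × 1.473²/(4π²) = 0.540 m.

0.540 m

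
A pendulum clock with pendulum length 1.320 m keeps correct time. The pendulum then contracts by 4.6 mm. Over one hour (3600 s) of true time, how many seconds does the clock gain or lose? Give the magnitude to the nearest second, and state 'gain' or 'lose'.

gain 6 s

T ∝ √L, so T'/T = √(1.31540/1.320) = 0.998256.
In 3600 s of true time the clock registers 3600/0.998256 = 3606.3 s, so it gains 6 s.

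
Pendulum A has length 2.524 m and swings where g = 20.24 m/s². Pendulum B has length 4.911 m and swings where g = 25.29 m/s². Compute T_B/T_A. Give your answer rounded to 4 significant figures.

T = 2π√(L/g), so T_B/T_A = √((L_B/g_B)/(L_A/g_A)) = √((4.911/25.29)/(2.524/20.24)) = 1.248.

1.248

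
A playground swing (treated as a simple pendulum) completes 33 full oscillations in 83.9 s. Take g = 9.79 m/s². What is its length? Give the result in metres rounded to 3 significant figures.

1.60 m

T = 83.9/33 = 2.542 s.
From T = 2π√(L/g), L = gT²/(4π²) = 9.79 × 2.542²/(4π²) = 1.60 m.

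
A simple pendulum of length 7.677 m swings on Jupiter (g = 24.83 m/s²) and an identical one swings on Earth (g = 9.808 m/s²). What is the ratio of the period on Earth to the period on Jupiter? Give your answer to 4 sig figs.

T ∝ 1/√g, so T₂/T₁ = √(g₁/g₂) = √(24.83/9.808) = 1.591.

1.591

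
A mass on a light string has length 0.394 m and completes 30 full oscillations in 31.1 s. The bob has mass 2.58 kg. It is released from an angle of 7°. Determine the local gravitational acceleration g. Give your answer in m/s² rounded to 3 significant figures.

T = 31.1/30 = 1.037 s.
From T = 2π√(L/g), g = 4π²L/T² = 4π² × 0.394/1.037² = 14.5 m/s².

14.5 m/s²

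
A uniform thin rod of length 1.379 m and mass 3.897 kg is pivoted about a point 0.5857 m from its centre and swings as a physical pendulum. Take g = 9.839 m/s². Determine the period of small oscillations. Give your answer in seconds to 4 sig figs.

1.854 s

For a physical pendulum T = 2π√(I/(mgd)), with d = 0.58570 m from pivot to centre of mass.
I_cm = mL²/12 = 3.897 × 1.379²/12 = 0.61756 kg·m²; I = I_cm + md² = 0.61756 + 3.897 × 0.58570² = 1.9544 kg·m².
T = 2π√(1.9544/(3.897 × 9.839 × 0.58570)) = 1.854 s.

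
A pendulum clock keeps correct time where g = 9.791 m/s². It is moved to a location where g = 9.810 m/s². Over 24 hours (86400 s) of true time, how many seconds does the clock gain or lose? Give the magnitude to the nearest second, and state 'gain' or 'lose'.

The clock's period scales as T ∝ 1/√g, so T'/T = √(9.791/9.810) = 0.999031.
In 86400 s of true time the clock registers 86400/0.999031 = 86483.8 s, so it gains 84 s.

gain 84 s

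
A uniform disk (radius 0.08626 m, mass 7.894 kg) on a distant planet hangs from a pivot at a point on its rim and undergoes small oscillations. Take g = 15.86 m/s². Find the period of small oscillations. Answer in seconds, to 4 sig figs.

I_cm = ½mr² = 0.029369 kg·m². The pivot is at distance d = 0.08626 m from the centre of mass.
By the parallel-axis theorem, I = I_cm + md² = 0.029369 + 0.058738 = 0.088106 kg·m².
T = 2π√(I/(mgd)) = 2π√(0.088106/(7.894 × 15.86 × 0.08626)) = 0.5675 s.

0.5675 s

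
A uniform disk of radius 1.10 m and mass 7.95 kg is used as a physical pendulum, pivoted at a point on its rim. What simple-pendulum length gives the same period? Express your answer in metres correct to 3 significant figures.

1.65 m

The equivalent simple-pendulum length is L_eq = I/(md), where I is about the pivot and d = 1.100 m.
I_cm = ½mR² = 4.810 kg·m², so I = I_cm + md² = 4.810 + 9.620 = 14.43 kg·m².
L_eq = 14.43/(7.95 × 1.100) = 1.65 m.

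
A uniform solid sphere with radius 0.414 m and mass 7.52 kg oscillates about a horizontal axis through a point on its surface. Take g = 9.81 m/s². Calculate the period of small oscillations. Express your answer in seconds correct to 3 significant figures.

I_cm = (2/5)mr² = 0.5156 kg·m². The pivot is at distance d = 0.414 m from the centre of mass.
By the parallel-axis theorem, I = I_cm + md² = 0.5156 + 1.289 = 1.804 kg·m².
T = 2π√(I/(mgd)) = 2π√(1.804/(7.52 × 9.81 × 0.414)) = 1.53 s.

1.53 s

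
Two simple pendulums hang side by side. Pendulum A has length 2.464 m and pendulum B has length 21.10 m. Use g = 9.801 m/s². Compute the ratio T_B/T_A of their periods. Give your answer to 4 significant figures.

2.926

T ∝ √L, so T_B/T_A = √(L_B/L_A) = √(21.10/2.464) = 2.926.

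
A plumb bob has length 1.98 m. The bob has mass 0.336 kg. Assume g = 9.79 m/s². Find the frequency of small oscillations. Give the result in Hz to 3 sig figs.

T = 2π√(L/g) = 2π√(1.98/9.79) = 2.826 s, so f = 1/T = 0.354 Hz.

0.354 Hz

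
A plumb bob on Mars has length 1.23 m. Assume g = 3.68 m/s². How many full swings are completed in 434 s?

119

T = 2π√(L/g) = 2π√(1.23/3.68) = 3.633 s.
Number of complete oscillations = ⌊434/3.633⌋ = ⌊119.5⌋ = 119.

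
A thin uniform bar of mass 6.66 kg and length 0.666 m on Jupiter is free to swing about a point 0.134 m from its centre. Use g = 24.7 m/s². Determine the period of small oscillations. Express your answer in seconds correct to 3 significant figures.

0.809 s

For a physical pendulum T = 2π√(I/(mgd)), with d = 0.1340 m from pivot to centre of mass.
I_cm = mL²/12 = 6.66 × 0.666²/12 = 0.2462 kg·m²; I = I_cm + md² = 0.2462 + 6.66 × 0.1340² = 0.3658 kg·m².
T = 2π√(0.3658/(6.66 × 24.7 × 0.1340)) = 0.809 s.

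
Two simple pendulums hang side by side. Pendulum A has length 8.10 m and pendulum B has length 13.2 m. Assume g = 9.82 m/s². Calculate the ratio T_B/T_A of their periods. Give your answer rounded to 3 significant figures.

T ∝ √L, so T_B/T_A = √(L_B/L_A) = √(13.2/8.10) = 1.28.

1.28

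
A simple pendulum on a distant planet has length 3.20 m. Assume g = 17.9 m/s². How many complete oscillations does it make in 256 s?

96

T = 2π√(L/g) = 2π√(3.20/17.9) = 2.657 s.
Number of complete oscillations = ⌊256/2.657⌋ = ⌊96.36⌋ = 96.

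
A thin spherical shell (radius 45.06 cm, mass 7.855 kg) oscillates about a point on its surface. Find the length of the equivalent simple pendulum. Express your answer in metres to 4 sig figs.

0.7510 m

The equivalent simple-pendulum length is L_eq = I/(md), where I is about the pivot and d = 0.45060 m.
I_cm = (2/3)mR² = 1.0633 kg·m², so I = I_cm + md² = 1.0633 + 1.5949 = 2.6581 kg·m².
L_eq = 2.6581/(7.855 × 0.45060) = 0.7510 m.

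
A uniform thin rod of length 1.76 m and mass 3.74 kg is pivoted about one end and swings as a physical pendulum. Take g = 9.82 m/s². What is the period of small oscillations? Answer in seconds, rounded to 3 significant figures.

2.17 s

For a physical pendulum T = 2π√(I/(mgd)), with d = 0.8800 m from pivot to centre of mass.
I_cm = mL²/12 = 3.74 × 1.76²/12 = 0.9654 kg·m²; I = I_cm + md² = 0.9654 + 3.74 × 0.8800² = 3.862 kg·m².
T = 2π√(3.862/(3.74 × 9.82 × 0.8800)) = 2.17 s.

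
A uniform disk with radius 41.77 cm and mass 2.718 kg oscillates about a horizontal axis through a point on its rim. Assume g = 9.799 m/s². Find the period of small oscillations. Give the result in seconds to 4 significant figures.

1.589 s

I_cm = ½mr² = 0.23711 kg·m². The pivot is at distance d = 0.4177 m from the centre of mass.
By the parallel-axis theorem, I = I_cm + md² = 0.23711 + 0.47422 = 0.71133 kg·m².
T = 2π√(I/(mgd)) = 2π√(0.71133/(2.718 × 9.799 × 0.4177)) = 1.589 s.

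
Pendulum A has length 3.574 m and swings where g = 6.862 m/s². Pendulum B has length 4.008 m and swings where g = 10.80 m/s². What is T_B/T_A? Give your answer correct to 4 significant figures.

0.8441

T = 2π√(L/g), so T_B/T_A = √((L_B/g_B)/(L_A/g_A)) = √((4.008/10.80)/(3.574/6.862)) = 0.8441.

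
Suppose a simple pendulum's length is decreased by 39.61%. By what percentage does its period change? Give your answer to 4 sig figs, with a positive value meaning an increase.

T ∝ √L, so T'/T = √(0.60390) = 0.77711.
Percentage change in T = (0.77711 − 1) × 100% = -22.29%.

-22.29%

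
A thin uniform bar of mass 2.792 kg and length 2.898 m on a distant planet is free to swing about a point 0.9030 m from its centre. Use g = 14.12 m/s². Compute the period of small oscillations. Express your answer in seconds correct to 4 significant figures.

For a physical pendulum T = 2π√(I/(mgd)), with d = 0.90300 m from pivot to centre of mass.
I_cm = mL²/12 = 2.792 × 2.898²/12 = 1.9540 kg·m²; I = I_cm + md² = 1.9540 + 2.792 × 0.90300² = 4.2307 kg·m².
T = 2π√(4.2307/(2.792 × 14.12 × 0.90300)) = 2.166 s.

2.166 s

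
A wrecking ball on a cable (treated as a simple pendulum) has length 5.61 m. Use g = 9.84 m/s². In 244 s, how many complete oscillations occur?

51

T = 2π√(L/g) = 2π√(5.61/9.84) = 4.744 s.
Number of complete oscillations = ⌊244/4.744⌋ = ⌊51.43⌋ = 51.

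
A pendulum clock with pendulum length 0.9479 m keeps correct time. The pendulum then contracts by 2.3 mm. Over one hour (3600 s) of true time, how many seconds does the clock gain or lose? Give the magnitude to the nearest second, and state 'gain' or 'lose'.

gain 4 s

T ∝ √L, so T'/T = √(0.94560/0.9479) = 0.998786.
In 3600 s of true time the clock registers 3600/0.998786 = 3604.4 s, so it gains 4 s.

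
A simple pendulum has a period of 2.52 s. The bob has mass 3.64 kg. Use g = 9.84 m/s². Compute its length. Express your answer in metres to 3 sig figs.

From T = 2π√(L/g), L = gT²/(4π²) = 9.84 × 2.520²/(4π²) = 1.58 m.

1.58 m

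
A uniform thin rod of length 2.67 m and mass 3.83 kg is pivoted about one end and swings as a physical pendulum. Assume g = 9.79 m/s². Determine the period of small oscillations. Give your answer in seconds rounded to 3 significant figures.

2.68 s

For a physical pendulum T = 2π√(I/(mgd)), with d = 1.335 m from pivot to centre of mass.
I_cm = mL²/12 = 3.83 × 2.67²/12 = 2.275 kg·m²; I = I_cm + md² = 2.275 + 3.83 × 1.335² = 9.101 kg·m².
T = 2π√(9.101/(3.83 × 9.79 × 1.335)) = 2.68 s.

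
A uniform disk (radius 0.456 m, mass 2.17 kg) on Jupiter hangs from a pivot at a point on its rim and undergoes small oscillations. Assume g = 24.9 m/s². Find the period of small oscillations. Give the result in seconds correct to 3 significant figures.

I_cm = ½mr² = 0.2256 kg·m². The pivot is at distance d = 0.456 m from the centre of mass.
By the parallel-axis theorem, I = I_cm + md² = 0.2256 + 0.4512 = 0.6768 kg·m².
T = 2π√(I/(mgd)) = 2π√(0.6768/(2.17 × 24.9 × 0.456)) = 1.04 s.

1.04 s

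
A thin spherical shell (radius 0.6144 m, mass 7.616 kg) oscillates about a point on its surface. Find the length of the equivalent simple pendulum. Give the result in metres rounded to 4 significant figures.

The equivalent simple-pendulum length is L_eq = I/(md), where I is about the pivot and d = 0.61440 m.
I_cm = (2/3)mR² = 1.9166 kg·m², so I = I_cm + md² = 1.9166 + 2.8749 = 4.7916 kg·m².
L_eq = 4.7916/(7.616 × 0.61440) = 1.024 m.

1.024 m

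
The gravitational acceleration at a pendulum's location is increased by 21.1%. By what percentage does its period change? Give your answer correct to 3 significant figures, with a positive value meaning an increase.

-9.13%

T ∝ 1/√g, so T'/T = 1/√(1.211) = 0.9087.
Percentage change in T = (0.9087 − 1) × 100% = -9.13%.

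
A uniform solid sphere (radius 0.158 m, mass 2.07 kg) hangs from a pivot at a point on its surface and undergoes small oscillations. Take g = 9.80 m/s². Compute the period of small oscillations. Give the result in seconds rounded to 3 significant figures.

0.944 s

I_cm = (2/5)mr² = 0.02067 kg·m². The pivot is at distance d = 0.158 m from the centre of mass.
By the parallel-axis theorem, I = I_cm + md² = 0.02067 + 0.05168 = 0.07235 kg·m².
T = 2π√(I/(mgd)) = 2π√(0.07235/(2.07 × 9.80 × 0.158)) = 0.944 s.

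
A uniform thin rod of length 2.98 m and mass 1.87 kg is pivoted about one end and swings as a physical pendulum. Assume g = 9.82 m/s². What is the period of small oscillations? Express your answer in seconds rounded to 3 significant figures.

For a physical pendulum T = 2π√(I/(mgd)), with d = 1.490 m from pivot to centre of mass.
I_cm = mL²/12 = 1.87 × 2.98²/12 = 1.384 kg·m²; I = I_cm + md² = 1.384 + 1.87 × 1.490² = 5.535 kg·m².
T = 2π√(5.535/(1.87 × 9.82 × 1.490)) = 2.83 s.

2.83 s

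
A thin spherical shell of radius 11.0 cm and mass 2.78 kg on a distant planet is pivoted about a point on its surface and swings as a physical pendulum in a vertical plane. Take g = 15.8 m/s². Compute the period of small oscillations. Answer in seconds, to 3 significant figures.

I_cm = (2/3)mr² = 0.02243 kg·m². The pivot is at distance d = 0.110 m from the centre of mass.
By the parallel-axis theorem, I = I_cm + md² = 0.02243 + 0.03364 = 0.05606 kg·m².
T = 2π√(I/(mgd)) = 2π√(0.05606/(2.78 × 15.8 × 0.110)) = 0.677 s.

0.677 s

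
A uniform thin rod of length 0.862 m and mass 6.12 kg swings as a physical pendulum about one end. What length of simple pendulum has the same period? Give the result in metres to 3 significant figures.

0.575 m

The equivalent simple-pendulum length is L_eq = I/(md), where I is about the pivot and d = 0.4310 m.
I_cm = (1/12)mL² = 0.3790 kg·m², so I = I_cm + md² = 0.3790 + 1.137 = 1.516 kg·m².
L_eq = 1.516/(6.12 × 0.4310) = 0.575 m.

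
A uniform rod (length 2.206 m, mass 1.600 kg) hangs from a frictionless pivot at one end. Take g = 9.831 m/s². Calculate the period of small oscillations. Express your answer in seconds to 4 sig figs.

For a physical pendulum T = 2π√(I/(mgd)), with d = 1.1030 m from pivot to centre of mass.
I_cm = mL²/12 = 1.600 × 2.206²/12 = 0.64886 kg·m²; I = I_cm + md² = 0.64886 + 1.600 × 1.1030² = 2.5954 kg·m².
T = 2π√(2.5954/(1.600 × 9.831 × 1.1030)) = 2.430 s.

2.430 s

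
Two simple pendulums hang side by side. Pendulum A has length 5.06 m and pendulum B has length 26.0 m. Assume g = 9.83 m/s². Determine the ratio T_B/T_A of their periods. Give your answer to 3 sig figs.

T ∝ √L, so T_B/T_A = √(L_B/L_A) = √(26.0/5.06) = 2.27.

2.27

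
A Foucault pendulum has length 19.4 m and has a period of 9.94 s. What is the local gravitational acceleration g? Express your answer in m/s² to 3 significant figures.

7.75 m/s²

From T = 2π√(L/g), g = 4π²L/T² = 4π² × 19.4/9.940² = 7.75 m/s².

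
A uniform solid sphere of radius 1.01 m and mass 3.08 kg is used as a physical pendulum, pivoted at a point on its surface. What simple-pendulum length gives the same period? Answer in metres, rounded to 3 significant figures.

1.41 m

The equivalent simple-pendulum length is L_eq = I/(md), where I is about the pivot and d = 1.010 m.
I_cm = (2/5)mR² = 1.257 kg·m², so I = I_cm + md² = 1.257 + 3.142 = 4.399 kg·m².
L_eq = 4.399/(3.08 × 1.010) = 1.41 m.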